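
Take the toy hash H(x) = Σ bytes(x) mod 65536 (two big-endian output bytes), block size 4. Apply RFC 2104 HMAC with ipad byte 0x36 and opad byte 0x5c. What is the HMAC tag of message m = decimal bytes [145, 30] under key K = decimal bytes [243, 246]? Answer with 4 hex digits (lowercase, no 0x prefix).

Key decimal bytes [243, 246] = f3 f6 is 2 bytes ≤ B = 4; zero-pad to 4 bytes: K' = f3 f6 00 00.
K' ⊕ ipad = c5 c0 36 36.  K' ⊕ opad = af aa 5c 5c.
Inner input = (K'⊕ipad) ∥ m = c5 c0 36 36 ∥ 91 1e.
Inner hash: sum = 197+192+54+54+145+30 = 672 → 02 a0.
Outer input = (K'⊕opad) ∥ inner = af aa 5c 5c ∥ 02 a0.
Outer hash (tag): sum = 175+170+92+92+2+160 = 691 → 02 b3.

02b3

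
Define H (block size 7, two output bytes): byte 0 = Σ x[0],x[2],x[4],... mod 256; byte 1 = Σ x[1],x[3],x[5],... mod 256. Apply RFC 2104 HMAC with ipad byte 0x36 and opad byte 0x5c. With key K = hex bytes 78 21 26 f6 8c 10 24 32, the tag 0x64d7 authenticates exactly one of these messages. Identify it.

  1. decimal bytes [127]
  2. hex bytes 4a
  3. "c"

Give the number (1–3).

3

Key hex bytes 78 21 26 f6 8c 10 24 32 is 8 bytes > B = 7, so hash it first: H(key) = 4e 59, then zero-pad to 7 bytes: K' = 4e 59 00 00 00 00 00.
K' ⊕ ipad = 78 6f 36 36 36 36 36; K' ⊕ opad = 12 05 5c 5c 5c 5c 5c.
m1: inner = H(78 6f 36 36 36 36 36 7f) = 1a 5a; tag = H(12 05 5c 5c 5c 5c 5c 1a 5a) = 80d7
m2: inner = H(78 6f 36 36 36 36 36 4a) = 1a 25; tag = H(12 05 5c 5c 5c 5c 5c 1a 25) = 4bd7
m3: inner = H(78 6f 36 36 36 36 36 63) = 1a 3e; tag = H(12 05 5c 5c 5c 5c 5c 1a 3e) = 64d7 ← matches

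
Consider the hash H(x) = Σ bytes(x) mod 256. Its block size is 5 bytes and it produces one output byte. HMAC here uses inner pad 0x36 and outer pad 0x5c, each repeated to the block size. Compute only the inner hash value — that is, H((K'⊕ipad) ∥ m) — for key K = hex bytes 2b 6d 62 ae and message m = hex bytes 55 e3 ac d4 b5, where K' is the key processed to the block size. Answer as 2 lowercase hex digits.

07

Key hex bytes 2b 6d 62 ae is 4 bytes ≤ B = 5; zero-pad to 5 bytes: K' = 2b 6d 62 ae 00.
K' ⊕ ipad = 1d 5b 54 98 36.
Inner input = 1d 5b 54 98 36 ∥ 55 e3 ac d4 b5.
Inner hash: sum = 29+91+84+152+54+85+227+172+212+181 = 1287; mod 256 = 7 → 07.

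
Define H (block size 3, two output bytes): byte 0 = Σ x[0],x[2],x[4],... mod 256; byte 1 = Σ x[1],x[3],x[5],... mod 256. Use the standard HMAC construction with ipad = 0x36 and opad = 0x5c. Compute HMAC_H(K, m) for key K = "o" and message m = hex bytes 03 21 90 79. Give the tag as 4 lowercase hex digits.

5885

Key "o" = 6f is 1 byte ≤ B = 3; zero-pad to 3 bytes: K' = 6f 00 00.
K' ⊕ ipad = 59 36 36.  K' ⊕ opad = 33 5c 5c.
Inner input = (K'⊕ipad) ∥ m = 59 36 36 ∥ 03 21 90 79.
Inner hash: even-index sum = 297 mod 256 = 41; odd-index sum = 201 mod 256 = 201 → 29 c9.
Outer input = (K'⊕opad) ∥ inner = 33 5c 5c ∥ 29 c9.
Outer hash (tag): even-index sum = 344 mod 256 = 88; odd-index sum = 133 mod 256 = 133 → 58 85.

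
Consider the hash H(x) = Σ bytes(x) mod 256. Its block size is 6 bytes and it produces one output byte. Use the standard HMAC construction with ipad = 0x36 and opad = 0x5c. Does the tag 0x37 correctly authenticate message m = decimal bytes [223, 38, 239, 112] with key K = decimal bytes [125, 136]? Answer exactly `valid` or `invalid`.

Key decimal bytes [125, 136] = 7d 88 is 2 bytes ≤ B = 6; zero-pad to 6 bytes: K' = 7d 88 00 00 00 00.
K' ⊕ ipad = 4b be 36 36 36 36; K' ⊕ opad = 21 d4 5c 5c 5c 5c.
Inner hash: sum = 75+190+54+54+54+54+223+38+239+112 = 1093; mod 256 = 69 → 45.
Outer hash (recomputed tag): sum = 33+212+92+92+92+92+69 = 682; mod 256 = 170 → aa.
Recomputed tag = aa; claimed = 37 → mismatch.

invalid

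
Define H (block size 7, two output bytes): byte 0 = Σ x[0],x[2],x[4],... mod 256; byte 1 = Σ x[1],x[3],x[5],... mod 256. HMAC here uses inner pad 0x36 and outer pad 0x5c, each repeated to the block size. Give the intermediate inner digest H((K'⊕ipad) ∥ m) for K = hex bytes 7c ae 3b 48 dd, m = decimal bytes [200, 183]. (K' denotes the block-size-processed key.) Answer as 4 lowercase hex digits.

Key hex bytes 7c ae 3b 48 dd is 5 bytes ≤ B = 7; zero-pad to 7 bytes: K' = 7c ae 3b 48 dd 00 00.
K' ⊕ ipad = 4a 98 0d 7e eb 36 36.
Inner input = 4a 98 0d 7e eb 36 36 ∥ c8 b7.
Inner hash: even-index sum = 559 mod 256 = 47; odd-index sum = 532 mod 256 = 20 → 2f 14.

2f14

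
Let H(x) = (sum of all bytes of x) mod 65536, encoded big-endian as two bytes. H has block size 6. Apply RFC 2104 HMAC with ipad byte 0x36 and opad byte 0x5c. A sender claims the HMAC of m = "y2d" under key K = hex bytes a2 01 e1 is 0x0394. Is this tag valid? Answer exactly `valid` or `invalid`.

invalid

Key hex bytes a2 01 e1 is 3 bytes ≤ B = 6; zero-pad to 6 bytes: K' = a2 01 e1 00 00 00.
K' ⊕ ipad = 94 37 d7 36 36 36; K' ⊕ opad = fe 5d bd 5c 5c 5c.
Inner hash: sum = 148+55+215+54+54+54+121+50+100 = 851 → 03 53.
Outer hash (recomputed tag): sum = 254+93+189+92+92+92+3+83 = 898 → 03 82.
Recomputed tag = 0382; claimed = 0394 → mismatch.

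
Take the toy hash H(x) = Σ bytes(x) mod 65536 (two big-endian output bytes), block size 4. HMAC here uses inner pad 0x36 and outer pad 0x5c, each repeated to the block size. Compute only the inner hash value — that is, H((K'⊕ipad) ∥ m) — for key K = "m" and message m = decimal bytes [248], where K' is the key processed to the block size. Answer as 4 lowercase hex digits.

Key "m" = 6d is 1 byte ≤ B = 4; zero-pad to 4 bytes: K' = 6d 00 00 00.
K' ⊕ ipad = 5b 36 36 36.
Inner input = 5b 36 36 36 ∥ f8.
Inner hash: sum = 91+54+54+54+248 = 501 → 01 f5.

01f5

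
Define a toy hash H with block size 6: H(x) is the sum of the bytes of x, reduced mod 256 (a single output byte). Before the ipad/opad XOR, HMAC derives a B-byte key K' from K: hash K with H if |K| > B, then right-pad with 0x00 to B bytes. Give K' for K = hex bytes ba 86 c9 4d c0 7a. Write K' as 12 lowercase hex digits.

ba86c94dc07a

Key hex bytes ba 86 c9 4d c0 7a is exactly B = 6 bytes: K' = ba 86 c9 4d c0 7a.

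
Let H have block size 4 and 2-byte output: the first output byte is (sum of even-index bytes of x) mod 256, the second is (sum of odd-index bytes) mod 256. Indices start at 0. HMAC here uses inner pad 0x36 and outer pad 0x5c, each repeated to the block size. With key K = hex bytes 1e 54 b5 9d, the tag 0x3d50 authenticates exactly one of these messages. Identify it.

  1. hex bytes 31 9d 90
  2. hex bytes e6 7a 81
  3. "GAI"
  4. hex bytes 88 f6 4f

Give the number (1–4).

2

Key hex bytes 1e 54 b5 9d is exactly B = 4 bytes: K' = 1e 54 b5 9d.
K' ⊕ ipad = 28 62 83 ab; K' ⊕ opad = 42 08 e9 c1.
m1: inner = H(28 62 83 ab 31 9d 90) = 6c aa; tag = H(42 08 e9 c1 6c aa) = 9773
m2: inner = H(28 62 83 ab e6 7a 81) = 12 87; tag = H(42 08 e9 c1 12 87) = 3d50 ← matches
m3: inner = H(28 62 83 ab 47 41 49) = 3b 4e; tag = H(42 08 e9 c1 3b 4e) = 6617
m4: inner = H(28 62 83 ab 88 f6 4f) = 82 03; tag = H(42 08 e9 c1 82 03) = adcc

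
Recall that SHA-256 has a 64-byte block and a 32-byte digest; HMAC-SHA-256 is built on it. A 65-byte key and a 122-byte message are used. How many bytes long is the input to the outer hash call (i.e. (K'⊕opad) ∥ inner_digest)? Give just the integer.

96

Key is 65 > 64 bytes, so it is hashed to 32 bytes then zero-padded to 64: |K'| = 64.
Outer input = (K'⊕opad) ∥ H(inner) → 64 + 32 = 96 bytes.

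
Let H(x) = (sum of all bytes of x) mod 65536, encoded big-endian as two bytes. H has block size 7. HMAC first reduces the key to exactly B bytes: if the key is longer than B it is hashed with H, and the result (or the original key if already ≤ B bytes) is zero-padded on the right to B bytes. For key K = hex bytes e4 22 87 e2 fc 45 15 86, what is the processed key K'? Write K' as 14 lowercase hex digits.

044b0000000000

|K| = 8 > B = 7, so first hash the key.
H(K): sum = 228+34+135+226+252+69+21+134 = 1099 → 04 4b.
Zero-pad H(K) = 04 4b to 7 bytes: K' = 04 4b 00 00 00 00 00.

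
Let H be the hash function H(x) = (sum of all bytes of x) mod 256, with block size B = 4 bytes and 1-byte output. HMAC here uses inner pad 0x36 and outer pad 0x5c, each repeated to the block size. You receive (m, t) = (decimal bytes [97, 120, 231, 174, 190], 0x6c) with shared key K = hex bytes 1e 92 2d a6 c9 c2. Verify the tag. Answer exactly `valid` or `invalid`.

valid

Key hex bytes 1e 92 2d a6 c9 c2 is 6 bytes > B = 4, so hash it first: H(key) = 0e, then zero-pad to 4 bytes: K' = 0e 00 00 00.
K' ⊕ ipad = 38 36 36 36; K' ⊕ opad = 52 5c 5c 5c.
Inner hash: sum = 56+54+54+54+97+120+231+174+190 = 1030; mod 256 = 6 → 06.
Outer hash (recomputed tag): sum = 82+92+92+92+6 = 364; mod 256 = 108 → 6c.
Recomputed tag = 6c; claimed = 6c → match.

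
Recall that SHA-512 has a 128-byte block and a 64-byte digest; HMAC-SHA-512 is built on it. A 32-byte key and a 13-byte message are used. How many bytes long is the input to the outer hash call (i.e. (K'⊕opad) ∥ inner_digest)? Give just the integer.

192

Key is 32 ≤ 128 bytes, zero-padded: |K'| = 128.
Outer input = (K'⊕opad) ∥ H(inner) → 128 + 64 = 192 bytes.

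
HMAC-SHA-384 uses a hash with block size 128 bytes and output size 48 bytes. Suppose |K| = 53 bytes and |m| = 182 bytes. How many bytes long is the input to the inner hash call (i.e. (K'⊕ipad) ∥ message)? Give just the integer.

Key is 53 ≤ 128 bytes, zero-padded: |K'| = 128.
Inner input = (K'⊕ipad) ∥ m → 128 + 182 = 310 bytes.

310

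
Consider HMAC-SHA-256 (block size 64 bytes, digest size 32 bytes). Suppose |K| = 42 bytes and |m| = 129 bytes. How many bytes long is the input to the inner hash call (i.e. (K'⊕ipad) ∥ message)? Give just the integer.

193

Key is 42 ≤ 64 bytes, zero-padded: |K'| = 64.
Inner input = (K'⊕ipad) ∥ m → 64 + 129 = 193 bytes.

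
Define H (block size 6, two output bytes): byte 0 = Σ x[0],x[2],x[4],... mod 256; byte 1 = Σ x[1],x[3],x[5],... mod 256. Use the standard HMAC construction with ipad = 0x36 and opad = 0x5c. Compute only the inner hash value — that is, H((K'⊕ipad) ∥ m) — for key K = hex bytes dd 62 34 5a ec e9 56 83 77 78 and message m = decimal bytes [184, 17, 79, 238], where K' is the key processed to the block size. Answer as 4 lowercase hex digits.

6f01

Key hex bytes dd 62 34 5a ec e9 56 83 77 78 is 10 bytes > B = 6, so hash it first: H(key) = ca a0, then zero-pad to 6 bytes: K' = ca a0 00 00 00 00.
K' ⊕ ipad = fc 96 36 36 36 36.
Inner input = fc 96 36 36 36 36 ∥ b8 11 4f ee.
Inner hash: even-index sum = 623 mod 256 = 111; odd-index sum = 513 mod 256 = 1 → 6f 01.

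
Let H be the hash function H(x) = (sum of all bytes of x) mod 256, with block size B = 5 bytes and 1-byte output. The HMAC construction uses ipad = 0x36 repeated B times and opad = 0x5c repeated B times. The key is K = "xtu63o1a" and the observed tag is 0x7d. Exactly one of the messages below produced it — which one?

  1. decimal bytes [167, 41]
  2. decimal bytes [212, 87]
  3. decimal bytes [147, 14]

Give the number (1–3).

Key "xtu63o1a" = 78 74 75 36 33 6f 31 61 is 8 bytes > B = 5, so hash it first: H(key) = cb, then zero-pad to 5 bytes: K' = cb 00 00 00 00.
K' ⊕ ipad = fd 36 36 36 36; K' ⊕ opad = 97 5c 5c 5c 5c.
m1: inner = H(fd 36 36 36 36 a7 29) = a5; tag = H(97 5c 5c 5c 5c a5) = ac
m2: inner = H(fd 36 36 36 36 d4 57) = 00; tag = H(97 5c 5c 5c 5c 00) = 07
m3: inner = H(fd 36 36 36 36 93 0e) = 76; tag = H(97 5c 5c 5c 5c 76) = 7d ← matches

3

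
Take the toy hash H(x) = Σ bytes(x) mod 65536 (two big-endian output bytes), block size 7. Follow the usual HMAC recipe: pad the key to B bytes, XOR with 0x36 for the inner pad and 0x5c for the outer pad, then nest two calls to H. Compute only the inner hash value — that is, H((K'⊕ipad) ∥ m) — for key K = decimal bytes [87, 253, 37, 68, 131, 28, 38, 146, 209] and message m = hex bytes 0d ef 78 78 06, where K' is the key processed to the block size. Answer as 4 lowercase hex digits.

Key decimal bytes [87, 253, 37, 68, 131, 28, 38, 146, 209] = 57 fd 25 44 83 1c 26 92 d1 is 9 bytes > B = 7, so hash it first: H(key) = 03 e5, then zero-pad to 7 bytes: K' = 03 e5 00 00 00 00 00.
K' ⊕ ipad = 35 d3 36 36 36 36 36.
Inner input = 35 d3 36 36 36 36 36 ∥ 0d ef 78 78 06.
Inner hash: sum = 53+211+54+54+54+54+54+13+239+120+120+6 = 1032 → 04 08.

0408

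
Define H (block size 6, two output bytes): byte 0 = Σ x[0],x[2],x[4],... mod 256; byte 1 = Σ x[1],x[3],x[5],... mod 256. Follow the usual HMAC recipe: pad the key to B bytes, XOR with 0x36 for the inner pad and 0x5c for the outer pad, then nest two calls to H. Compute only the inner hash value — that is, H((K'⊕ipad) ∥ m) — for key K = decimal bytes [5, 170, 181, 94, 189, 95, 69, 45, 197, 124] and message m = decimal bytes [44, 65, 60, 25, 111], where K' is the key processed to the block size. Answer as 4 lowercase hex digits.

Key decimal bytes [5, 170, 181, 94, 189, 95, 69, 45, 197, 124] = 05 aa b5 5e bd 5f 45 2d c5 7c is 10 bytes > B = 6, so hash it first: H(key) = 81 10, then zero-pad to 6 bytes: K' = 81 10 00 00 00 00.
K' ⊕ ipad = b7 26 36 36 36 36.
Inner input = b7 26 36 36 36 36 ∥ 2c 41 3c 19 6f.
Inner hash: even-index sum = 506 mod 256 = 250; odd-index sum = 236 mod 256 = 236 → fa ec.

faec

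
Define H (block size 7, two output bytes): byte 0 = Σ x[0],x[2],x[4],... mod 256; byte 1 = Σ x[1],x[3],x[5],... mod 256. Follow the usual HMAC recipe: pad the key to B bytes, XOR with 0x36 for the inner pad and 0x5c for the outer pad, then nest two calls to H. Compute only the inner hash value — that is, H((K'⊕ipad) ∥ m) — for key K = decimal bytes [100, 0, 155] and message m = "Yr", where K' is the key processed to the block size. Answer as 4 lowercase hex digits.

Key decimal bytes [100, 0, 155] = 64 00 9b is 3 bytes ≤ B = 7; zero-pad to 7 bytes: K' = 64 00 9b 00 00 00 00.
K' ⊕ ipad = 52 36 ad 36 36 36 36.
Inner input = 52 36 ad 36 36 36 36 ∥ 59 72.
Inner hash: even-index sum = 477 mod 256 = 221; odd-index sum = 251 mod 256 = 251 → dd fb.

ddfb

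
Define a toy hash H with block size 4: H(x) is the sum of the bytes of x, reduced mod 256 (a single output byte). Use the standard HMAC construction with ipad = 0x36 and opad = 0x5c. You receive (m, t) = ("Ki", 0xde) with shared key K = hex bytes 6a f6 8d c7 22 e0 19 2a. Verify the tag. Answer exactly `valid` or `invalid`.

valid

Key hex bytes 6a f6 8d c7 22 e0 19 2a is 8 bytes > B = 4, so hash it first: H(key) = f9, then zero-pad to 4 bytes: K' = f9 00 00 00.
K' ⊕ ipad = cf 36 36 36; K' ⊕ opad = a5 5c 5c 5c.
Inner hash: sum = 207+54+54+54+75+105 = 549; mod 256 = 37 → 25.
Outer hash (recomputed tag): sum = 165+92+92+92+37 = 478; mod 256 = 222 → de.
Recomputed tag = de; claimed = de → match.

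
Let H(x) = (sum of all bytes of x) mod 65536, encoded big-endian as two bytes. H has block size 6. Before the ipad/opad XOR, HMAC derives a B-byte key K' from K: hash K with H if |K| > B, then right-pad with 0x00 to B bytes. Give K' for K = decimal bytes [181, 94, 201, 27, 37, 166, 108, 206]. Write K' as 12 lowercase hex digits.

|K| = 8 > B = 6, so first hash the key.
H(K): sum = 181+94+201+27+37+166+108+206 = 1020 → 03 fc.
Zero-pad H(K) = 03 fc to 6 bytes: K' = 03 fc 00 00 00 00.

03fc00000000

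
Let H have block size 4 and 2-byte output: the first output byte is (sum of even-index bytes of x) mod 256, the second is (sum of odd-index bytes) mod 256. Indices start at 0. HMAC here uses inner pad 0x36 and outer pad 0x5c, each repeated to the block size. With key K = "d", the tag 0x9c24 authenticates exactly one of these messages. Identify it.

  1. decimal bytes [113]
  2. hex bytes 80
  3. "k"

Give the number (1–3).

2

Key "d" = 64 is 1 byte ≤ B = 4; zero-pad to 4 bytes: K' = 64 00 00 00.
K' ⊕ ipad = 52 36 36 36; K' ⊕ opad = 38 5c 5c 5c.
m1: inner = H(52 36 36 36 71) = f9 6c; tag = H(38 5c 5c 5c f9 6c) = 8d24
m2: inner = H(52 36 36 36 80) = 08 6c; tag = H(38 5c 5c 5c 08 6c) = 9c24 ← matches
m3: inner = H(52 36 36 36 6b) = f3 6c; tag = H(38 5c 5c 5c f3 6c) = 8724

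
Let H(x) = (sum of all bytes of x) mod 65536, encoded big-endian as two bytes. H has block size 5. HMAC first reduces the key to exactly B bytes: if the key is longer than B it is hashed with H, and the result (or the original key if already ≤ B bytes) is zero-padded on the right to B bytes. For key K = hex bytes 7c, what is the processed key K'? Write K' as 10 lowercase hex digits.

7c00000000

Key hex bytes 7c is 1 byte ≤ B = 5; zero-pad to 5 bytes: K' = 7c 00 00 00 00.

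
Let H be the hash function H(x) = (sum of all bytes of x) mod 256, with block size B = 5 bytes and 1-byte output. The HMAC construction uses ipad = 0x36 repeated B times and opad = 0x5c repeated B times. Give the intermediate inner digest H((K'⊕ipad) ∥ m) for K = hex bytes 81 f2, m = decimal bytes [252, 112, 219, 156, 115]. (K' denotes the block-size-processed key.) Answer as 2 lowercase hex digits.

Key hex bytes 81 f2 is 2 bytes ≤ B = 5; zero-pad to 5 bytes: K' = 81 f2 00 00 00.
K' ⊕ ipad = b7 c4 36 36 36.
Inner input = b7 c4 36 36 36 ∥ fc 70 db 9c 73.
Inner hash: sum = 183+196+54+54+54+252+112+219+156+115 = 1395; mod 256 = 115 → 73.

73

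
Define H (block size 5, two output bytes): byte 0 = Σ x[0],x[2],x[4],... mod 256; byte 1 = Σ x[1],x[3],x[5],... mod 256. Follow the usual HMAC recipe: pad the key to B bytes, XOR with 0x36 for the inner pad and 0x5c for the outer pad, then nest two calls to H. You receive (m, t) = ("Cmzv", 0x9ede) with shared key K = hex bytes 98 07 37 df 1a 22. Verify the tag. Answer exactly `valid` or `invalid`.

Key hex bytes 98 07 37 df 1a 22 is 6 bytes > B = 5, so hash it first: H(key) = e9 08, then zero-pad to 5 bytes: K' = e9 08 00 00 00.
K' ⊕ ipad = df 3e 36 36 36; K' ⊕ opad = b5 54 5c 5c 5c.
Inner hash: even-index sum = 558 mod 256 = 46; odd-index sum = 305 mod 256 = 49 → 2e 31.
Outer hash (recomputed tag): even-index sum = 414 mod 256 = 158; odd-index sum = 222 mod 256 = 222 → 9e de.
Recomputed tag = 9ede; claimed = 9ede → match.

valid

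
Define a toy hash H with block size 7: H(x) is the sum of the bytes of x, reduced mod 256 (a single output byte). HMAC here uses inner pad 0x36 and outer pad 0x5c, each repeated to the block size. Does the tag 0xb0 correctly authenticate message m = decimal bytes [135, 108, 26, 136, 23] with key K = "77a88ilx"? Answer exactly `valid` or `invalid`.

invalid

Key "77a88ilx" = 37 37 61 38 38 69 6c 78 is 8 bytes > B = 7, so hash it first: H(key) = 8c, then zero-pad to 7 bytes: K' = 8c 00 00 00 00 00 00.
K' ⊕ ipad = ba 36 36 36 36 36 36; K' ⊕ opad = d0 5c 5c 5c 5c 5c 5c.
Inner hash: sum = 186+54+54+54+54+54+54+135+108+26+136+23 = 938; mod 256 = 170 → aa.
Outer hash (recomputed tag): sum = 208+92+92+92+92+92+92+170 = 930; mod 256 = 162 → a2.
Recomputed tag = a2; claimed = b0 → mismatch.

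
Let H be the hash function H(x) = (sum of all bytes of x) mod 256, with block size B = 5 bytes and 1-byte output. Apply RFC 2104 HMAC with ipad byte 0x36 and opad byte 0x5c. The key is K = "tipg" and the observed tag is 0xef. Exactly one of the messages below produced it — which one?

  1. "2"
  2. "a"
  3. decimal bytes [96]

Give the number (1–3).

2

Key "tipg" = 74 69 70 67 is 4 bytes ≤ B = 5; zero-pad to 5 bytes: K' = 74 69 70 67 00.
K' ⊕ ipad = 42 5f 46 51 36; K' ⊕ opad = 28 35 2c 3b 5c.
m1: inner = H(42 5f 46 51 36 32) = a0; tag = H(28 35 2c 3b 5c a0) = c0
m2: inner = H(42 5f 46 51 36 61) = cf; tag = H(28 35 2c 3b 5c cf) = ef ← matches
m3: inner = H(42 5f 46 51 36 60) = ce; tag = H(28 35 2c 3b 5c ce) = ee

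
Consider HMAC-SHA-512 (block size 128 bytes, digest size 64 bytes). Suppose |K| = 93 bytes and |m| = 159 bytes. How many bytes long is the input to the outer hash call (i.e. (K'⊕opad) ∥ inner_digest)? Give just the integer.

Key is 93 ≤ 128 bytes, zero-padded: |K'| = 128.
Outer input = (K'⊕opad) ∥ H(inner) → 128 + 64 = 192 bytes.

192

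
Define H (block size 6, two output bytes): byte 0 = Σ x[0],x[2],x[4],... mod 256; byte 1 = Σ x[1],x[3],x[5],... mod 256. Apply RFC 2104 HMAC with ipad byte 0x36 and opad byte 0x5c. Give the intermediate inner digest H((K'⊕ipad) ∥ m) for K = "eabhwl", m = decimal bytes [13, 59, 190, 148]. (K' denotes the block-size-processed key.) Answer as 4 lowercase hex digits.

Key "eabhwl" = 65 61 62 68 77 6c is exactly B = 6 bytes: K' = 65 61 62 68 77 6c.
K' ⊕ ipad = 53 57 54 5e 41 5a.
Inner input = 53 57 54 5e 41 5a ∥ 0d 3b be 94.
Inner hash: even-index sum = 435 mod 256 = 179; odd-index sum = 478 mod 256 = 222 → b3 de.

b3de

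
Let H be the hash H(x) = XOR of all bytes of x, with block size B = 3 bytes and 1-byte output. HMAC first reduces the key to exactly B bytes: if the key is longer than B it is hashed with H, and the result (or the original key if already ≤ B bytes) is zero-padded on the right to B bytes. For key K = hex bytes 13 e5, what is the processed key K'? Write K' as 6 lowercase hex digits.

13e500

Key hex bytes 13 e5 is 2 bytes ≤ B = 3; zero-pad to 3 bytes: K' = 13 e5 00.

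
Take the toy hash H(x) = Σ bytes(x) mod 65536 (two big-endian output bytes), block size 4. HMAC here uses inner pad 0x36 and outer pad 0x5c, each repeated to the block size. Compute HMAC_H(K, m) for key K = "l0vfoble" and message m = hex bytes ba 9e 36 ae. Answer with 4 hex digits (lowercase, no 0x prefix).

Key "l0vfoble" = 6c 30 76 66 6f 62 6c 65 is 8 bytes > B = 4, so hash it first: H(key) = 03 1a, then zero-pad to 4 bytes: K' = 03 1a 00 00.
K' ⊕ ipad = 35 2c 36 36.  K' ⊕ opad = 5f 46 5c 5c.
Inner input = (K'⊕ipad) ∥ m = 35 2c 36 36 ∥ ba 9e 36 ae.
Inner hash: sum = 53+44+54+54+186+158+54+174 = 777 → 03 09.
Outer input = (K'⊕opad) ∥ inner = 5f 46 5c 5c ∥ 03 09.
Outer hash (tag): sum = 95+70+92+92+3+9 = 361 → 01 69.

0169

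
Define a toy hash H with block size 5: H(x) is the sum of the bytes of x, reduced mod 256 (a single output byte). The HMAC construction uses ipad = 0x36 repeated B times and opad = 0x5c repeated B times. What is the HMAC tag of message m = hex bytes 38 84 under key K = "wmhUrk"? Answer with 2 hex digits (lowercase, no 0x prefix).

Key "wmhUrk" = 77 6d 68 55 72 6b is 6 bytes > B = 5, so hash it first: H(key) = 7e, then zero-pad to 5 bytes: K' = 7e 00 00 00 00.
K' ⊕ ipad = 48 36 36 36 36.  K' ⊕ opad = 22 5c 5c 5c 5c.
Inner input = (K'⊕ipad) ∥ m = 48 36 36 36 36 ∥ 38 84.
Inner hash: sum = 72+54+54+54+54+56+132 = 476; mod 256 = 220 → dc.
Outer input = (K'⊕opad) ∥ inner = 22 5c 5c 5c 5c ∥ dc.
Outer hash (tag): sum = 34+92+92+92+92+220 = 622; mod 256 = 110 → 6e.

6e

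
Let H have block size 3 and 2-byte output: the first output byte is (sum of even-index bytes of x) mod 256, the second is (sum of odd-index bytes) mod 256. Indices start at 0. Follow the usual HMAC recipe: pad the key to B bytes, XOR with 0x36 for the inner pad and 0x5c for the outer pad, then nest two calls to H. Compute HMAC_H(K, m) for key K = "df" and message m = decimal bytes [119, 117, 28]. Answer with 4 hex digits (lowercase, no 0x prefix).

7737

Key "df" = 64 66 is 2 bytes ≤ B = 3; zero-pad to 3 bytes: K' = 64 66 00.
K' ⊕ ipad = 52 50 36.  K' ⊕ opad = 38 3a 5c.
Inner input = (K'⊕ipad) ∥ m = 52 50 36 ∥ 77 75 1c.
Inner hash: even-index sum = 253 mod 256 = 253; odd-index sum = 227 mod 256 = 227 → fd e3.
Outer input = (K'⊕opad) ∥ inner = 38 3a 5c ∥ fd e3.
Outer hash (tag): even-index sum = 375 mod 256 = 119; odd-index sum = 311 mod 256 = 55 → 77 37.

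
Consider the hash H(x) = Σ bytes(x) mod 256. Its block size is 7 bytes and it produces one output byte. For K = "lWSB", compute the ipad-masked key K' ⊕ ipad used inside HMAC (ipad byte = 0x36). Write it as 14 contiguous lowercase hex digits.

5a616574363636

Key "lWSB" = 6c 57 53 42 is 4 bytes ≤ B = 7; zero-pad to 7 bytes: K' = 6c 57 53 42 00 00 00.
XOR each byte with 0x36: 6c⊕36=5a, 57⊕36=61, 53⊕36=65, 42⊕36=74, 00⊕36=36, 00⊕36=36, 00⊕36=36.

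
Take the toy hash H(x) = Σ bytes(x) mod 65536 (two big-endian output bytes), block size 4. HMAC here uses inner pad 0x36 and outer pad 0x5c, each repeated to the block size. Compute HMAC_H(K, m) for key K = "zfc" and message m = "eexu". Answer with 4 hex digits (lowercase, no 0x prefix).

Key "zfc" = 7a 66 63 is 3 bytes ≤ B = 4; zero-pad to 4 bytes: K' = 7a 66 63 00.
K' ⊕ ipad = 4c 50 55 36.  K' ⊕ opad = 26 3a 3f 5c.
Inner input = (K'⊕ipad) ∥ m = 4c 50 55 36 ∥ 65 65 78 75.
Inner hash: sum = 76+80+85+54+101+101+120+117 = 734 → 02 de.
Outer input = (K'⊕opad) ∥ inner = 26 3a 3f 5c ∥ 02 de.
Outer hash (tag): sum = 38+58+63+92+2+222 = 475 → 01 db.

01db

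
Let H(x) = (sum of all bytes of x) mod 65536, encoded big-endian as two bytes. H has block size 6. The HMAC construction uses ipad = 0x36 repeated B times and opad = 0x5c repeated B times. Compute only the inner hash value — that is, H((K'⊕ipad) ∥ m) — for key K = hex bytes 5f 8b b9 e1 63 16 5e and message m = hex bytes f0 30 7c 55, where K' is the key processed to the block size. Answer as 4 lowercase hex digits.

036b

Key hex bytes 5f 8b b9 e1 63 16 5e is 7 bytes > B = 6, so hash it first: H(key) = 03 5b, then zero-pad to 6 bytes: K' = 03 5b 00 00 00 00.
K' ⊕ ipad = 35 6d 36 36 36 36.
Inner input = 35 6d 36 36 36 36 ∥ f0 30 7c 55.
Inner hash: sum = 53+109+54+54+54+54+240+48+124+85 = 875 → 03 6b.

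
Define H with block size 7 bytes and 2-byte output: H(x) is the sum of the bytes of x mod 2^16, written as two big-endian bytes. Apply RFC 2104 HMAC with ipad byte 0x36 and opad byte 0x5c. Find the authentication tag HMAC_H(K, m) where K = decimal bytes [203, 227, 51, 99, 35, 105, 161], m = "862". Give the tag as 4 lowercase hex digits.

048f

Key decimal bytes [203, 227, 51, 99, 35, 105, 161] = cb e3 33 63 23 69 a1 is exactly B = 7 bytes: K' = cb e3 33 63 23 69 a1.
K' ⊕ ipad = fd d5 05 55 15 5f 97.  K' ⊕ opad = 97 bf 6f 3f 7f 35 fd.
Inner input = (K'⊕ipad) ∥ m = fd d5 05 55 15 5f 97 ∥ 38 36 32.
Inner hash: sum = 253+213+5+85+21+95+151+56+54+50 = 983 → 03 d7.
Outer input = (K'⊕opad) ∥ inner = 97 bf 6f 3f 7f 35 fd ∥ 03 d7.
Outer hash (tag): sum = 151+191+111+63+127+53+253+3+215 = 1167 → 04 8f.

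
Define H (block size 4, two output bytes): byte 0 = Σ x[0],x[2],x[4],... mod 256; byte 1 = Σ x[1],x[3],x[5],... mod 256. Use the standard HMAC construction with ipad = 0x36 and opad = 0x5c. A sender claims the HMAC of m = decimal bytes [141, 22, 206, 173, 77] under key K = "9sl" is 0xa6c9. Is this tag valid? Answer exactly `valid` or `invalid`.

valid

Key "9sl" = 39 73 6c is 3 bytes ≤ B = 4; zero-pad to 4 bytes: K' = 39 73 6c 00.
K' ⊕ ipad = 0f 45 5a 36; K' ⊕ opad = 65 2f 30 5c.
Inner hash: even-index sum = 529 mod 256 = 17; odd-index sum = 318 mod 256 = 62 → 11 3e.
Outer hash (recomputed tag): even-index sum = 166 mod 256 = 166; odd-index sum = 201 mod 256 = 201 → a6 c9.
Recomputed tag = a6c9; claimed = a6c9 → match.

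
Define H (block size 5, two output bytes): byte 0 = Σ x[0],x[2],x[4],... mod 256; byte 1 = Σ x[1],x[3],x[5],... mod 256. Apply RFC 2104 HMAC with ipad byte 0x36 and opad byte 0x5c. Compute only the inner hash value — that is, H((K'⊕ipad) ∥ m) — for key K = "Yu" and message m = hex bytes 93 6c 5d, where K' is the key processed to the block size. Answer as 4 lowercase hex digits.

Key "Yu" = 59 75 is 2 bytes ≤ B = 5; zero-pad to 5 bytes: K' = 59 75 00 00 00.
K' ⊕ ipad = 6f 43 36 36 36.
Inner input = 6f 43 36 36 36 ∥ 93 6c 5d.
Inner hash: even-index sum = 327 mod 256 = 71; odd-index sum = 361 mod 256 = 105 → 47 69.

4769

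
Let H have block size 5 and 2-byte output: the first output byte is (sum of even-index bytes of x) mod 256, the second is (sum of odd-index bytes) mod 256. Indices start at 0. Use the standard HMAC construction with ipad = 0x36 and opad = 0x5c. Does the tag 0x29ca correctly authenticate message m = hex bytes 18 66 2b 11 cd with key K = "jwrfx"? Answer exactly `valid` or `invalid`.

valid

Key "jwrfx" = 6a 77 72 66 78 is exactly B = 5 bytes: K' = 6a 77 72 66 78.
K' ⊕ ipad = 5c 41 44 50 4e; K' ⊕ opad = 36 2b 2e 3a 24.
Inner hash: even-index sum = 357 mod 256 = 101; odd-index sum = 417 mod 256 = 161 → 65 a1.
Outer hash (recomputed tag): even-index sum = 297 mod 256 = 41; odd-index sum = 202 mod 256 = 202 → 29 ca.
Recomputed tag = 29ca; claimed = 29ca → match.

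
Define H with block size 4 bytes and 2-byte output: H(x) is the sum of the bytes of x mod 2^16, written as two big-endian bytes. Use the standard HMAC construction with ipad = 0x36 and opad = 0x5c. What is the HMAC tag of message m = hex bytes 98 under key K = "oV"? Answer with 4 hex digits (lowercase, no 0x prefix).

01b3

Key "oV" = 6f 56 is 2 bytes ≤ B = 4; zero-pad to 4 bytes: K' = 6f 56 00 00.
K' ⊕ ipad = 59 60 36 36.  K' ⊕ opad = 33 0a 5c 5c.
Inner input = (K'⊕ipad) ∥ m = 59 60 36 36 ∥ 98.
Inner hash: sum = 89+96+54+54+152 = 445 → 01 bd.
Outer input = (K'⊕opad) ∥ inner = 33 0a 5c 5c ∥ 01 bd.
Outer hash (tag): sum = 51+10+92+92+1+189 = 435 → 01 b3.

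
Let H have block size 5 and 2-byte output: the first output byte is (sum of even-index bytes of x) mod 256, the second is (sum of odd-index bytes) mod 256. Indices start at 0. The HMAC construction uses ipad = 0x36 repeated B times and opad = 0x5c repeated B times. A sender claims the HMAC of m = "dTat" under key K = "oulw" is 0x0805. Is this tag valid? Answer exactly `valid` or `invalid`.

Key "oulw" = 6f 75 6c 77 is 4 bytes ≤ B = 5; zero-pad to 5 bytes: K' = 6f 75 6c 77 00.
K' ⊕ ipad = 59 43 5a 41 36; K' ⊕ opad = 33 29 30 2b 5c.
Inner hash: even-index sum = 433 mod 256 = 177; odd-index sum = 329 mod 256 = 73 → b1 49.
Outer hash (recomputed tag): even-index sum = 264 mod 256 = 8; odd-index sum = 261 mod 256 = 5 → 08 05.
Recomputed tag = 0805; claimed = 0805 → match.

valid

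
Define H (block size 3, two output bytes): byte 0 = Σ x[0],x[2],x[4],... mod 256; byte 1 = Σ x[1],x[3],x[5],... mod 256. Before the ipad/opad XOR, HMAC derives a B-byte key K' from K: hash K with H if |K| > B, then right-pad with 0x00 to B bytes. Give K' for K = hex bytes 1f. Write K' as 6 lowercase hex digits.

1f0000

Key hex bytes 1f is 1 byte ≤ B = 3; zero-pad to 3 bytes: K' = 1f 00 00.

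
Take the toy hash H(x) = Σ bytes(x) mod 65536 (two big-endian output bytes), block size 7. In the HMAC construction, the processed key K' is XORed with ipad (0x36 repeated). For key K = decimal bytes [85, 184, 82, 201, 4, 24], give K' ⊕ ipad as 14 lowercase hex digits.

638e64ff322e36

Key decimal bytes [85, 184, 82, 201, 4, 24] = 55 b8 52 c9 04 18 is 6 bytes ≤ B = 7; zero-pad to 7 bytes: K' = 55 b8 52 c9 04 18 00.
XOR each byte with 0x36: 55⊕36=63, b8⊕36=8e, 52⊕36=64, c9⊕36=ff, 04⊕36=32, 18⊕36=2e, 00⊕36=36.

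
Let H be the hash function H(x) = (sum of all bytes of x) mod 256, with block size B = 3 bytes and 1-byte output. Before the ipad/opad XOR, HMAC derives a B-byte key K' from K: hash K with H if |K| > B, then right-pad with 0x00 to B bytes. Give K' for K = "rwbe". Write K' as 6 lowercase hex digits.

|K| = 4 > B = 3, so first hash the key.
H(K): sum = 114+119+98+101 = 432; mod 256 = 176 → b0.
Zero-pad H(K) = b0 to 3 bytes: K' = b0 00 00.

b00000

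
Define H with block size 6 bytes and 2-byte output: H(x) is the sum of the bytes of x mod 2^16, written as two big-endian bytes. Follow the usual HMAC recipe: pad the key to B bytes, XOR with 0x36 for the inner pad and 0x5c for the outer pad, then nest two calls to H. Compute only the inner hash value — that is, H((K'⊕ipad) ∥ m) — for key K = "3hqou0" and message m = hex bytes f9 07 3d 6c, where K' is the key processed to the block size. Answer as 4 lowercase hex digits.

Key "3hqou0" = 33 68 71 6f 75 30 is exactly B = 6 bytes: K' = 33 68 71 6f 75 30.
K' ⊕ ipad = 05 5e 47 59 43 06.
Inner input = 05 5e 47 59 43 06 ∥ f9 07 3d 6c.
Inner hash: sum = 5+94+71+89+67+6+249+7+61+108 = 757 → 02 f5.

02f5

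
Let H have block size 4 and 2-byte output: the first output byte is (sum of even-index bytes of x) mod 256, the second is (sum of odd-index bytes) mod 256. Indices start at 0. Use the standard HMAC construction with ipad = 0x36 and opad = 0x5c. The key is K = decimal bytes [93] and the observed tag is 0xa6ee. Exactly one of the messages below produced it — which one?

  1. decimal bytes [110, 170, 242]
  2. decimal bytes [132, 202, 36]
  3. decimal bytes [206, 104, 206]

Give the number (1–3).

2

Key decimal bytes [93] = 5d is 1 byte ≤ B = 4; zero-pad to 4 bytes: K' = 5d 00 00 00.
K' ⊕ ipad = 6b 36 36 36; K' ⊕ opad = 01 5c 5c 5c.
m1: inner = H(6b 36 36 36 6e aa f2) = 01 16; tag = H(01 5c 5c 5c 01 16) = 5ece
m2: inner = H(6b 36 36 36 84 ca 24) = 49 36; tag = H(01 5c 5c 5c 49 36) = a6ee ← matches
m3: inner = H(6b 36 36 36 ce 68 ce) = 3d d4; tag = H(01 5c 5c 5c 3d d4) = 9a8c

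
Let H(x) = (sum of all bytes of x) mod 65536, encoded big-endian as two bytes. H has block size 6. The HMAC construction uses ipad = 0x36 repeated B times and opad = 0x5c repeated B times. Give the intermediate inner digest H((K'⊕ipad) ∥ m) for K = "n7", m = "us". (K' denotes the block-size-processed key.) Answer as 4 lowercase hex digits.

Key "n7" = 6e 37 is 2 bytes ≤ B = 6; zero-pad to 6 bytes: K' = 6e 37 00 00 00 00.
K' ⊕ ipad = 58 01 36 36 36 36.
Inner input = 58 01 36 36 36 36 ∥ 75 73.
Inner hash: sum = 88+1+54+54+54+54+117+115 = 537 → 02 19.

0219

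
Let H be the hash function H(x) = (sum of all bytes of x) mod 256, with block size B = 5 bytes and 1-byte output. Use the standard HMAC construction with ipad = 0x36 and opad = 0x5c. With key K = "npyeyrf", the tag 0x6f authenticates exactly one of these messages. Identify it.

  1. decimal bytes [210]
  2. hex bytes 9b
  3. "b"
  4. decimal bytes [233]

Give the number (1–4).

2

Key "npyeyrf" = 6e 70 79 65 79 72 66 is 7 bytes > B = 5, so hash it first: H(key) = 0d, then zero-pad to 5 bytes: K' = 0d 00 00 00 00.
K' ⊕ ipad = 3b 36 36 36 36; K' ⊕ opad = 51 5c 5c 5c 5c.
m1: inner = H(3b 36 36 36 36 d2) = e5; tag = H(51 5c 5c 5c 5c e5) = a6
m2: inner = H(3b 36 36 36 36 9b) = ae; tag = H(51 5c 5c 5c 5c ae) = 6f ← matches
m3: inner = H(3b 36 36 36 36 62) = 75; tag = H(51 5c 5c 5c 5c 75) = 36
m4: inner = H(3b 36 36 36 36 e9) = fc; tag = H(51 5c 5c 5c 5c fc) = bd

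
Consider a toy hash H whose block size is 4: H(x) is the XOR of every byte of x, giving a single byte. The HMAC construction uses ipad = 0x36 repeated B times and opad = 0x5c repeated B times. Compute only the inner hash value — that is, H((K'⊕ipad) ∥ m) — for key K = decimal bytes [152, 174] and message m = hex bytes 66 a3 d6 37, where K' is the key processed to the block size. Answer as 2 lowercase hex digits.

12

Key decimal bytes [152, 174] = 98 ae is 2 bytes ≤ B = 4; zero-pad to 4 bytes: K' = 98 ae 00 00.
K' ⊕ ipad = ae 98 36 36.
Inner input = ae 98 36 36 ∥ 66 a3 d6 37.
Inner hash: XOR ae⊕98⊕36⊕36⊕66⊕a3⊕d6⊕37 = 12.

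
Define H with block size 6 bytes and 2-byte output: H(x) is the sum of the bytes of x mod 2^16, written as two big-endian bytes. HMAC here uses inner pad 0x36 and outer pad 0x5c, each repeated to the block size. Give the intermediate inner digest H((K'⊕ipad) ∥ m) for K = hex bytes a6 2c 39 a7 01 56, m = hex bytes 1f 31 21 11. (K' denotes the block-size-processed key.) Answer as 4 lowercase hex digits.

Key hex bytes a6 2c 39 a7 01 56 is exactly B = 6 bytes: K' = a6 2c 39 a7 01 56.
K' ⊕ ipad = 90 1a 0f 91 37 60.
Inner input = 90 1a 0f 91 37 60 ∥ 1f 31 21 11.
Inner hash: sum = 144+26+15+145+55+96+31+49+33+17 = 611 → 02 63.

0263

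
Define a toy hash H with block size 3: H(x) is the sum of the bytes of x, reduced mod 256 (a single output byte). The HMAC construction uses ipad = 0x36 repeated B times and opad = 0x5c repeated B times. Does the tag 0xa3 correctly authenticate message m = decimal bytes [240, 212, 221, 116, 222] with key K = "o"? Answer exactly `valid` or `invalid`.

Key "o" = 6f is 1 byte ≤ B = 3; zero-pad to 3 bytes: K' = 6f 00 00.
K' ⊕ ipad = 59 36 36; K' ⊕ opad = 33 5c 5c.
Inner hash: sum = 89+54+54+240+212+221+116+222 = 1208; mod 256 = 184 → b8.
Outer hash (recomputed tag): sum = 51+92+92+184 = 419; mod 256 = 163 → a3.
Recomputed tag = a3; claimed = a3 → match.

valid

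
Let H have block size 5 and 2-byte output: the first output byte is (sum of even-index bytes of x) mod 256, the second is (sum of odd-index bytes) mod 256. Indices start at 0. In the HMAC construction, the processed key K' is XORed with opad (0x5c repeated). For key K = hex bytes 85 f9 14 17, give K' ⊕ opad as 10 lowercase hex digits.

d9a5484b5c

Key hex bytes 85 f9 14 17 is 4 bytes ≤ B = 5; zero-pad to 5 bytes: K' = 85 f9 14 17 00.
XOR each byte with 0x5c: 85⊕5c=d9, f9⊕5c=a5, 14⊕5c=48, 17⊕5c=4b, 00⊕5c=5c.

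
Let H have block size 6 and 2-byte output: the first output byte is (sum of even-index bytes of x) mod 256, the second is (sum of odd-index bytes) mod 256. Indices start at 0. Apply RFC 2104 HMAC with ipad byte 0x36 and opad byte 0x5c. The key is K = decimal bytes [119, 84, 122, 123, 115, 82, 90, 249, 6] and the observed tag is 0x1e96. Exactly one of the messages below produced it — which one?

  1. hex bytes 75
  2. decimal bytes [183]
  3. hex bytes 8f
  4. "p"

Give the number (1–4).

Key decimal bytes [119, 84, 122, 123, 115, 82, 90, 249, 6] = 77 54 7a 7b 73 52 5a f9 06 is 9 bytes > B = 6, so hash it first: H(key) = c4 1a, then zero-pad to 6 bytes: K' = c4 1a 00 00 00 00.
K' ⊕ ipad = f2 2c 36 36 36 36; K' ⊕ opad = 98 46 5c 5c 5c 5c.
m1: inner = H(f2 2c 36 36 36 36 75) = d3 98; tag = H(98 46 5c 5c 5c 5c d3 98) = 2396
m2: inner = H(f2 2c 36 36 36 36 b7) = 15 98; tag = H(98 46 5c 5c 5c 5c 15 98) = 6596
m3: inner = H(f2 2c 36 36 36 36 8f) = ed 98; tag = H(98 46 5c 5c 5c 5c ed 98) = 3d96
m4: inner = H(f2 2c 36 36 36 36 70) = ce 98; tag = H(98 46 5c 5c 5c 5c ce 98) = 1e96 ← matches

4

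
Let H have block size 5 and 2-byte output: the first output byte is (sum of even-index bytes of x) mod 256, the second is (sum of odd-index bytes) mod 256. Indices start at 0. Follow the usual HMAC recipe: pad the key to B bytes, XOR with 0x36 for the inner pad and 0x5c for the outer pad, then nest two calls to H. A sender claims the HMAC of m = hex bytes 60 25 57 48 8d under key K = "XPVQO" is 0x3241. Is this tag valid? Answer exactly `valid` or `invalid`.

invalid

Key "XPVQO" = 58 50 56 51 4f is exactly B = 5 bytes: K' = 58 50 56 51 4f.
K' ⊕ ipad = 6e 66 60 67 79; K' ⊕ opad = 04 0c 0a 0d 13.
Inner hash: even-index sum = 436 mod 256 = 180; odd-index sum = 529 mod 256 = 17 → b4 11.
Outer hash (recomputed tag): even-index sum = 50 mod 256 = 50; odd-index sum = 205 mod 256 = 205 → 32 cd.
Recomputed tag = 32cd; claimed = 3241 → mismatch.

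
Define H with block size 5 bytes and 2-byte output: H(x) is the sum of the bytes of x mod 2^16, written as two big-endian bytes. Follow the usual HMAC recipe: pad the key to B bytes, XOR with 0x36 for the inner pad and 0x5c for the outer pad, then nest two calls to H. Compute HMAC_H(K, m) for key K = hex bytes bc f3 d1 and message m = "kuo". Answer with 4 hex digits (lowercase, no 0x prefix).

03c8

Key hex bytes bc f3 d1 is 3 bytes ≤ B = 5; zero-pad to 5 bytes: K' = bc f3 d1 00 00.
K' ⊕ ipad = 8a c5 e7 36 36.  K' ⊕ opad = e0 af 8d 5c 5c.
Inner input = (K'⊕ipad) ∥ m = 8a c5 e7 36 36 ∥ 6b 75 6f.
Inner hash: sum = 138+197+231+54+54+107+117+111 = 1009 → 03 f1.
Outer input = (K'⊕opad) ∥ inner = e0 af 8d 5c 5c ∥ 03 f1.
Outer hash (tag): sum = 224+175+141+92+92+3+241 = 968 → 03 c8.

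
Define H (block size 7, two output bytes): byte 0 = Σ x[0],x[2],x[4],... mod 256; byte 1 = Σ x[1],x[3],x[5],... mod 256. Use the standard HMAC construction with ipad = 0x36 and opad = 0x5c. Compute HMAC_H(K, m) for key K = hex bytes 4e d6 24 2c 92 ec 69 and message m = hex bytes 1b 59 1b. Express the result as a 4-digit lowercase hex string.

Key hex bytes 4e d6 24 2c 92 ec 69 is exactly B = 7 bytes: K' = 4e d6 24 2c 92 ec 69.
K' ⊕ ipad = 78 e0 12 1a a4 da 5f.  K' ⊕ opad = 12 8a 78 70 ce b0 35.
Inner input = (K'⊕ipad) ∥ m = 78 e0 12 1a a4 da 5f ∥ 1b 59 1b.
Inner hash: even-index sum = 486 mod 256 = 230; odd-index sum = 522 mod 256 = 10 → e6 0a.
Outer input = (K'⊕opad) ∥ inner = 12 8a 78 70 ce b0 35 ∥ e6 0a.
Outer hash (tag): even-index sum = 407 mod 256 = 151; odd-index sum = 656 mod 256 = 144 → 97 90.

9790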